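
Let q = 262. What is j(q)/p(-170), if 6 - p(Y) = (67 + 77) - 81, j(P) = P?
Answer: -262/57 ≈ -4.5965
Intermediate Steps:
p(Y) = -57 (p(Y) = 6 - ((67 + 77) - 81) = 6 - (144 - 81) = 6 - 1*63 = 6 - 63 = -57)
j(q)/p(-170) = 262/(-57) = 262*(-1/57) = -262/57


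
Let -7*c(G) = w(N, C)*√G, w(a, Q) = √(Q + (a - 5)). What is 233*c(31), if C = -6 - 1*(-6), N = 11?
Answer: -233*√186/7 ≈ -453.96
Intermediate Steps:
C = 0 (C = -6 + 6 = 0)
w(a, Q) = √(-5 + Q + a) (w(a, Q) = √(Q + (-5 + a)) = √(-5 + Q + a))
c(G) = -√6*√G/7 (c(G) = -√(-5 + 0 + 11)*√G/7 = -√6*√G/7)
233*c(31) = 233*(-√6*√31/7) = 233*(-√186/7) = -233*√186/7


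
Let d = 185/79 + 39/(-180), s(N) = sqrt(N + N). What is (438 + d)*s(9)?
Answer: 2086193*sqrt(2)/1580 ≈ 1867.3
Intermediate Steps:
s(N) = sqrt(2)*sqrt(N) (s(N) = sqrt(2*N) = sqrt(2)*sqrt(N))
d = 10073/4740 (d = 185*(1/79) + 39*(-1/180) = 185/79 - 13/60 = 10073/4740 ≈ 2.1251)
(438 + d)*s(9) = (438 + 10073/4740)*(sqrt(2)*sqrt(9)) = 2086193*(sqrt(2)*3)/4740 = 2086193*(3*sqrt(2))/4740 = 2086193*sqrt(2)/1580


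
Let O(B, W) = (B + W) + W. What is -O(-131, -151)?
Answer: 433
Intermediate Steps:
O(B, W) = B + 2*W
-O(-131, -151) = -(-131 + 2*(-151)) = -(-131 - 302) = -1*(-433) = 433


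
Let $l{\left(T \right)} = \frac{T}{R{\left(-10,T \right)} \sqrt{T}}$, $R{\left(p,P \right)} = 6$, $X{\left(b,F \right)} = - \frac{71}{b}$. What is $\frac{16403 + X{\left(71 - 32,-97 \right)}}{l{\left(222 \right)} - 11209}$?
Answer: $- \frac{14339584028}{9800050637} - \frac{639646 \sqrt{222}}{29400151911} \approx -1.4635$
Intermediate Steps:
$l{\left(T \right)} = \frac{\sqrt{T}}{6}$ ($l{\left(T \right)} = \frac{T}{6 \sqrt{T}} = T \frac{1}{6 \sqrt{T}} = \frac{\sqrt{T}}{6}$)
$\frac{16403 + X{\left(71 - 32,-97 \right)}}{l{\left(222 \right)} - 11209} = \frac{16403 - \frac{71}{71 - 32}}{\frac{\sqrt{222}}{6} - 11209} = \frac{16403 - \frac{71}{39}}{-11209 + \frac{\sqrt{222}}{6}} = \frac{639646}{39 \left(-11209 + \frac{\sqrt{222}}{6}\right)}$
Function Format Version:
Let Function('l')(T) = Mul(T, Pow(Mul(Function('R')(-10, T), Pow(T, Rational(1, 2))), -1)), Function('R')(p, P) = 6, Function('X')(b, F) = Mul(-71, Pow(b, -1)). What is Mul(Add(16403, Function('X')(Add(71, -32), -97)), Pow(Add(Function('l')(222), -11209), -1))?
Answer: Add(Rational(-14339584028, 9800050637), Mul(Rational(-639646, 29400151911), Pow(222, Rational(1, 2)))) ≈ -1.4635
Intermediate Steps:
Function('l')(T) = Mul(Rational(1, 6), Pow(T, Rational(1, 2))) (Function('l')(T) = Mul(T, Pow(Mul(6, Pow(T, Rational(1, 2))), -1)) = Mul(T, Mul(Rational(1, 6), Pow(T, Rational(-1, 2)))) = Mul(Rational(1, 6), Pow(T, Rational(1, 2))))
Mul(Add(16403, Function('X')(Add(71, -32), -97)), Pow(Add(Function('l')(222), -11209), -1)) = Mul(Add(16403, Mul(-71, Pow(Add(71, -32), -1))), Pow(Add(Mul(Rational(1, 6), Pow(222, Rational(1, 2))), -11209), -1)) = Mul(Add(16403, Mul(-71, Pow(39, -1))), Pow(Add(-11209, Mul(Rational(1, 6), Pow(222, Rational(1, 2)))), -1)) = Mul(Add(16403, Mul(-71, Rational(1, 39))), Pow(Add(-11209, Mul(Rational(1, 6), Pow(222, Rational(1, 2)))), -1)) = Mul(Add(16403, Rational(-71, 39)), Pow(Add(-11209, Mul(Rational(1, 6), Pow(222, Rational(1, 2)))), -1)) = Mul(Rational(639646, 39), Pow(Add(-11209, Mul(Rational(1, 6), Pow(222, Rational(1, 2)))), -1))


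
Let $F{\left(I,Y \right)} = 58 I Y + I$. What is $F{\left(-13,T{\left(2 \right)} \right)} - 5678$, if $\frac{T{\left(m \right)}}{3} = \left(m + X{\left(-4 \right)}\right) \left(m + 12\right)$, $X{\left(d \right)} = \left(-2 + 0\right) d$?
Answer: $-322371$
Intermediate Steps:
$X{\left(d \right)} = - 2 d$
$T{\left(m \right)} = 3 \left(8 + m\right) \left(12 + m\right)$ ($T{\left(m \right)} = 3 \left(m - -8\right) \left(m + 12\right) = 3 \left(m + 8\right) \left(12 + m\right) = 3 \left(8 + m\right) \left(12 + m\right)$)
$F{\left(I,Y \right)} = I + 58 I Y$ ($F{\left(I,Y \right)} = 58 I Y + I = I + 58 I Y$)
$F{\left(-13,T{\left(2 \right)} \right)} - 5678 = - 13 \left(1 + 58 \left(288 + 3 \cdot 2^{2} + 60 \cdot 2\right)\right) - 5678 = - 13 \left(1 + 58 \left(288 + 3 \cdot 4 + 120\right)\right) - 5678 = - 13 \left(1 + 58 \left(288 + 12 + 120\right)\right) - 5678 = - 13 \left(1 + 58 \cdot 420\right) - 5678 = - 13 \left(1 + 24360\right) - 5678 = \left(-13\right) 24361 - 5678 = -316693 - 5678 = -322371$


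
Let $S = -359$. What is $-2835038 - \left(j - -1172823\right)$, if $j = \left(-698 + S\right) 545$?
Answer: $-3431796$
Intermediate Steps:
$j = -576065$ ($j = \left(-698 - 359\right) 545 = \left(-1057\right) 545 = -576065$)
$-2835038 - \left(j - -1172823\right) = -2835038 - \left(-576065 - -1172823\right) = -2835038 - \left(-576065 + 1172823\right) = -2835038 - 596758 = -3431796$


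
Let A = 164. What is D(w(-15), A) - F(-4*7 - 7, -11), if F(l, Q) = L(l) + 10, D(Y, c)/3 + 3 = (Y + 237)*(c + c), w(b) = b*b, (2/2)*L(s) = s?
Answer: 454624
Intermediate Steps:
L(s) = s
w(b) = b²
D(Y, c) = -9 + 6*c*(237 + Y) (D(Y, c) = -9 + 3*((Y + 237)*(c + c)) = -9 + 3*((237 + Y)*(2*c)) = -9 + 3*(2*c*(237 + Y)) = -9 + 6*c*(237 + Y))
F(l, Q) = 10 + l (F(l, Q) = l + 10 = 10 + l)
D(w(-15), A) - F(-4*7 - 7, -11) = (-9 + 1422*164 + 6*(-15)²*164) - (10 + (-4*7 - 7)) = (-9 + 233208 + 6*225*164) - (10 + (-28 - 7)) = (-9 + 233208 + 221400) - (10 - 35) = 454599 - 1*(-25) = 454599 + 25 = 454624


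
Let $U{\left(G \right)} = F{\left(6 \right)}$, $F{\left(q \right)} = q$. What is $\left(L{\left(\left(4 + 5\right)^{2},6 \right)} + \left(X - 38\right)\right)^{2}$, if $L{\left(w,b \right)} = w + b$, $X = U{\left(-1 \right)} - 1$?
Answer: $2916$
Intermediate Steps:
$U{\left(G \right)} = 6$
$X = 5$ ($X = 6 - 1 = 5$)
$L{\left(w,b \right)} = b + w$
$\left(L{\left(\left(4 + 5\right)^{2},6 \right)} + \left(X - 38\right)\right)^{2} = \left(\left(6 + \left(4 + 5\right)^{2}\right) + \left(5 - 38\right)\right)^{2} = \left(\left(6 + 9^{2}\right) - 33\right)^{2} = \left(\left(6 + 81\right) - 33\right)^{2} = \left(87 - 33\right)^{2} = 54^{2} = 2916$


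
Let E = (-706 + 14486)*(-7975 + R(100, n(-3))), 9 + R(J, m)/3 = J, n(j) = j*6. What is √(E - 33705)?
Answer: I*√106167265 ≈ 10304.0*I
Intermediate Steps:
n(j) = 6*j
R(J, m) = -27 + 3*J
E = -106133560 (E = (-706 + 14486)*(-7975 + (-27 + 3*100)) = 13780*(-7975 + (-27 + 300)) = 13780*(-7975 + 273) = 13780*(-7702) = -106133560)
√(E - 33705) = √(-106133560 - 33705) = √(-106167265) = I*√106167265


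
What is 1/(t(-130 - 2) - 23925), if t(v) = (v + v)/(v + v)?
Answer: -1/23924 ≈ -4.1799e-5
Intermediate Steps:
t(v) = 1 (t(v) = (2*v)/((2*v)) = (2*v)*(1/(2*v)) = 1)
1/(t(-130 - 2) - 23925) = 1/(1 - 23925) = 1/(-23924) = -1/23924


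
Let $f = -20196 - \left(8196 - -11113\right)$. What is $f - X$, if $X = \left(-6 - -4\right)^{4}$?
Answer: $-39521$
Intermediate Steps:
$f = -39505$ ($f = -20196 - \left(8196 + 11113\right) = -20196 - 19309 = -39505$)
$X = 16$ ($X = \left(-6 + 4\right)^{4} = \left(-2\right)^{4} = 16$)
$f - X = -39505 - 16 = -39521$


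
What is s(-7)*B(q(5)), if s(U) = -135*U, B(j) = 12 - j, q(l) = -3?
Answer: 14175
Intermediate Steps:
s(-7)*B(q(5)) = (-135*(-7))*(12 - 1*(-3)) = 945*(12 + 3) = 945*15 = 14175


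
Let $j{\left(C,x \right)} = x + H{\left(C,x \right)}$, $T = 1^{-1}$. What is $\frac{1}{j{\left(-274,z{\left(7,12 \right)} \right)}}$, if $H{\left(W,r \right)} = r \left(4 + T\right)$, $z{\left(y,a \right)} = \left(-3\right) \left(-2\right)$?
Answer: $\frac{1}{36} \approx 0.027778$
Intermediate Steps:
$T = 1$
$z{\left(y,a \right)} = 6$
$H{\left(W,r \right)} = 5 r$ ($H{\left(W,r \right)} = r \left(4 + 1\right) = r 5 = 5 r$)
$j{\left(C,x \right)} = 6 x$ ($j{\left(C,x \right)} = x + 5 x = 6 x$)
$\frac{1}{j{\left(-274,z{\left(7,12 \right)} \right)}} = \frac{1}{6 \cdot 6} = \frac{1}{36}$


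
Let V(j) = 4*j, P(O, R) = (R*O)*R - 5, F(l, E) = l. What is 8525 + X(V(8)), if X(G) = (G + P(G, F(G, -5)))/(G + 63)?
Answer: 168534/19 ≈ 8870.2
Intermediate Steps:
P(O, R) = -5 + O*R² (P(O, R) = (O*R)*R - 5 = O*R² - 5 = -5 + O*R²)
X(G) = (-5 + G + G³)/(63 + G) (X(G) = (G + (-5 + G*G²))/(G + 63) = (G + (-5 + G³))/(63 + G) = (-5 + G + G³)/(63 + G))
8525 + X(V(8)) = 8525 + (-5 + 4*8 + (4*8)³)/(63 + 4*8) = 8525 + (-5 + 32 + 32³)/(63 + 32) = 8525 + (-5 + 32 + 32768)/95 = 8525 + (1/95)*32795 = 8525 + 6559/19 = 168534/19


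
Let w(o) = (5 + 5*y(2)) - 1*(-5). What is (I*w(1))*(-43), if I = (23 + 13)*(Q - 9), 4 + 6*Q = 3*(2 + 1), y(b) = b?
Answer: 252840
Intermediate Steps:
Q = 5/6 (Q = -2/3 + (3*(2 + 1))/6 = -2/3 + (3*3)/6 = -2/3 + (1/6)*9 = -2/3 + 3/2 = 5/6 ≈ 0.83333)
I = -294 (I = (23 + 13)*(5/6 - 9) = 36*(-49/6) = -294)
w(o) = 20 (w(o) = (5 + 5*2) - 1*(-5) = (5 + 10) + 5 = 15 + 5 = 20)
(I*w(1))*(-43) = -294*20*(-43) = -5880*(-43) = 252840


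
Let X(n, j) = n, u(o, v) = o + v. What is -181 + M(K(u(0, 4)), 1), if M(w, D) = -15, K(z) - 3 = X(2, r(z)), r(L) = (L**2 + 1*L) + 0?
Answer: -196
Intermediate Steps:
r(L) = L + L**2 (r(L) = (L**2 + L) + 0 = (L + L**2) + 0 = L + L**2)
K(z) = 5 (K(z) = 3 + 2 = 5)
-181 + M(K(u(0, 4)), 1) = -181 - 15 = -196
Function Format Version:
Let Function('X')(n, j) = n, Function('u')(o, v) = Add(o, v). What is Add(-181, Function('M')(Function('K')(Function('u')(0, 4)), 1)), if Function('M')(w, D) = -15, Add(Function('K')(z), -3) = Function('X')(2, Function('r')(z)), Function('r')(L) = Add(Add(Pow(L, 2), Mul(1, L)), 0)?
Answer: -196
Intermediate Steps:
Function('r')(L) = Add(L, Pow(L, 2)) (Function('r')(L) = Add(Add(Pow(L, 2), L), 0) = Add(Add(L, Pow(L, 2)), 0) = Add(L, Pow(L, 2)))
Function('K')(z) = 5 (Function('K')(z) = Add(3, 2) = 5)
Add(-181, Function('M')(Function('K')(Function('u')(0, 4)), 1)) = Add(-181, -15) = -196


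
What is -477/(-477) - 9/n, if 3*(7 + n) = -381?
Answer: 143/134 ≈ 1.0672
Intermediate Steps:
n = -134 (n = -7 + (1/3)*(-381) = -7 - 127 = -134)
-477/(-477) - 9/n = -477/(-477) - 9/(-134) = -477*(-1/477) - 9*(-1/134) = 1 + 9/134 = 143/134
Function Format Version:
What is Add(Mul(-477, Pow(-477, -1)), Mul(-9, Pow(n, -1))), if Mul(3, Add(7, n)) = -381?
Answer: Rational(143, 134) ≈ 1.0672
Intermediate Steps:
n = -134 (n = Add(-7, Mul(Rational(1, 3), -381)) = Add(-7, -127) = -134)
Add(Mul(-477, Pow(-477, -1)), Mul(-9, Pow(n, -1))) = Add(Mul(-477, Pow(-477, -1)), Mul(-9, Pow(-134, -1))) = Add(Mul(-477, Rational(-1, 477)), Mul(-9, Rational(-1, 134))) = Add(1, Rational(9, 134)) = Rational(143, 134)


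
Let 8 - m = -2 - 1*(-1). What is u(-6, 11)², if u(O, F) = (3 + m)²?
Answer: 20736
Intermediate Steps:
m = 9 (m = 8 - (-2 - 1*(-1)) = 8 - (-2 + 1) = 8 - 1*(-1) = 8 + 1 = 9)
u(O, F) = 144 (u(O, F) = (3 + 9)² = 12² = 144)
u(-6, 11)² = 144² = 20736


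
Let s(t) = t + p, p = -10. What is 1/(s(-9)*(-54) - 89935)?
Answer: -1/88909 ≈ -1.1247e-5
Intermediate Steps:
s(t) = -10 + t (s(t) = t - 10 = -10 + t)
1/(s(-9)*(-54) - 89935) = 1/((-10 - 9)*(-54) - 89935) = 1/(-19*(-54) - 89935) = 1/(1026 - 89935) = 1/(-88909) = -1/88909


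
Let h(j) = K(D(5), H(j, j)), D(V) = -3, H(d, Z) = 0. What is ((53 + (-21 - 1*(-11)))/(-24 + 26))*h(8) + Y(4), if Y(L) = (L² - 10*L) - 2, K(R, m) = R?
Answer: -181/2 ≈ -90.500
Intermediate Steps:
Y(L) = -2 + L² - 10*L
h(j) = -3
((53 + (-21 - 1*(-11)))/(-24 + 26))*h(8) + Y(4) = ((53 + (-21 - 1*(-11)))/(-24 + 26))*(-3) + (-2 + 4² - 10*4) = ((53 + (-21 + 11))/2)*(-3) + (-2 + 16 - 40) = ((53 - 10)*(½))*(-3) - 26 = (43*(½))*(-3) - 26 = (43/2)*(-3) - 26 = -129/2 - 26 = -181/2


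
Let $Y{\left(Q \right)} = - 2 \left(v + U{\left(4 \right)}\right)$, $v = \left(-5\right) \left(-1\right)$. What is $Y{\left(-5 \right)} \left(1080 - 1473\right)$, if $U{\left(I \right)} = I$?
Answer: $7074$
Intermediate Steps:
$v = 5$
$Y{\left(Q \right)} = -18$ ($Y{\left(Q \right)} = - 2 \left(5 + 4\right) = \left(-2\right) 9 = -18$)
$Y{\left(-5 \right)} \left(1080 - 1473\right) = - 18 \left(1080 - 1473\right) = \left(-18\right) \left(-393\right) = 7074$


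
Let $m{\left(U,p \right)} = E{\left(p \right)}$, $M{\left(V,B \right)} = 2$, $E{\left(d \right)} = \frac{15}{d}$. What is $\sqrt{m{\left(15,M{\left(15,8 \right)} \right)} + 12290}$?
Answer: $\frac{\sqrt{49190}}{2} \approx 110.89$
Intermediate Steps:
$m{\left(U,p \right)} = \frac{15}{p}$
$\sqrt{m{\left(15,M{\left(15,8 \right)} \right)} + 12290} = \sqrt{\frac{15}{2} + 12290} = \sqrt{\frac{24595}{2}} = \frac{\sqrt{49190}}{2}$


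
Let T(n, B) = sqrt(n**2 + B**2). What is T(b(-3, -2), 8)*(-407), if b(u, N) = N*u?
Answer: -4070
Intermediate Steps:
T(n, B) = sqrt(B**2 + n**2)
T(b(-3, -2), 8)*(-407) = sqrt(8**2 + (-2*(-3))**2)*(-407) = sqrt(64 + 6**2)*(-407) = sqrt(64 + 36)*(-407) = sqrt(100)*(-407) = 10*(-407) = -4070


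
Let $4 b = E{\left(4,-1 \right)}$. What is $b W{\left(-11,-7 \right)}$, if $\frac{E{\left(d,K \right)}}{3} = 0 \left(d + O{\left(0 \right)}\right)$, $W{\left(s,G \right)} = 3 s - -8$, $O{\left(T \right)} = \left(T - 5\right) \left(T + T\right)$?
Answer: $0$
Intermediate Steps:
$O{\left(T \right)} = 2 T \left(-5 + T\right)$ ($O{\left(T \right)} = \left(-5 + T\right) 2 T = 2 T \left(-5 + T\right)$)
$W{\left(s,G \right)} = 8 + 3 s$ ($W{\left(s,G \right)} = 3 s + 8 = 8 + 3 s$)
$E{\left(d,K \right)} = 0$ ($E{\left(d,K \right)} = 3 \cdot 0 \left(d + 2 \cdot 0 \left(-5 + 0\right)\right) = 3 \cdot 0 \left(d + 2 \cdot 0 \left(-5\right)\right) = 3 \cdot 0 \left(d + 0\right) = 3 \cdot 0 d = 3 \cdot 0 = 0$)
$b = 0$ ($b = \frac{1}{4} \cdot 0 = 0$)
$b W{\left(-11,-7 \right)} = 0 \left(8 + 3 \left(-11\right)\right) = 0 \left(8 - 33\right) = 0 \left(-25\right) = 0$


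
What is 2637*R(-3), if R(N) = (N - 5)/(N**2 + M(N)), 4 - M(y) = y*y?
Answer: -5274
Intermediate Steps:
M(y) = 4 - y**2 (M(y) = 4 - y*y = 4 - y**2)
R(N) = -5/4 + N/4 (R(N) = (N - 5)/(N**2 + (4 - N**2)) = (-5 + N)/4 = (-5 + N)*(1/4) = -5/4 + N/4)
2637*R(-3) = 2637*(-5/4 + (1/4)*(-3)) = 2637*(-5/4 - 3/4) = 2637*(-2) = -5274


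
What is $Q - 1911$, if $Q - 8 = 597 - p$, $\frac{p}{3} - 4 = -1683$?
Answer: $3731$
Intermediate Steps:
$p = -5037$ ($p = 12 + 3 \left(-1683\right) = 12 - 5049 = -5037$)
$Q = 5642$ ($Q = 8 + \left(597 - -5037\right) = 8 + \left(597 + 5037\right) = 8 + 5634 = 5642$)
$Q - 1911 = 5642 - 1911 = 3731$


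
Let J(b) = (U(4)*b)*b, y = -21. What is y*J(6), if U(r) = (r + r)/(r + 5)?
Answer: -672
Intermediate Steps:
U(r) = 2*r/(5 + r) (U(r) = (2*r)/(5 + r) = 2*r/(5 + r))
J(b) = 8*b²/9 (J(b) = ((2*4/(5 + 4))*b)*b = ((2*4/9)*b)*b = ((2*4*(⅑))*b)*b = (8*b/9)*b = 8*b²/9)
y*J(6) = -56*6²/3 = -56*36/3 = -21*32 = -672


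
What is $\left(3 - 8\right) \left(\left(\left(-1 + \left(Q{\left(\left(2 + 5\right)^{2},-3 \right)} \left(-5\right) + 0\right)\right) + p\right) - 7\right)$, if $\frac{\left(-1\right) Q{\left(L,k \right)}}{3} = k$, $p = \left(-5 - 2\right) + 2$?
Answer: $290$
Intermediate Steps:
$p = -5$ ($p = -7 + 2 = -5$)
$Q{\left(L,k \right)} = - 3 k$
$\left(3 - 8\right) \left(\left(\left(-1 + \left(Q{\left(\left(2 + 5\right)^{2},-3 \right)} \left(-5\right) + 0\right)\right) + p\right) - 7\right) = \left(3 - 8\right) \left(\left(\left(-1 + \left(\left(-3\right) \left(-3\right) \left(-5\right) + 0\right)\right) - 5\right) - 7\right) = \left(3 - 8\right) \left(\left(\left(-1 + \left(9 \left(-5\right) + 0\right)\right) - 5\right) - 7\right) = - 5 \left(\left(\left(-1 + \left(-45 + 0\right)\right) - 5\right) - 7\right) = - 5 \left(\left(\left(-1 - 45\right) - 5\right) - 7\right) = - 5 \left(\left(-46 - 5\right) - 7\right) = - 5 \left(-51 - 7\right) = \left(-5\right) \left(-58\right) = 290$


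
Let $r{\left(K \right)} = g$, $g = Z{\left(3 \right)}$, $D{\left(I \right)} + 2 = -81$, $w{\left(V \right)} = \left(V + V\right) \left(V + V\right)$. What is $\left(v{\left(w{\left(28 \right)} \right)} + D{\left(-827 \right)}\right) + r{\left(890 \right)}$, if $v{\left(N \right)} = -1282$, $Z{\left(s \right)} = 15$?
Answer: $-1350$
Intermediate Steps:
$w{\left(V \right)} = 4 V^{2}$ ($w{\left(V \right)} = 2 V 2 V = 4 V^{2}$)
$D{\left(I \right)} = -83$ ($D{\left(I \right)} = -2 - 81 = -83$)
$g = 15$
$r{\left(K \right)} = 15$
$\left(v{\left(w{\left(28 \right)} \right)} + D{\left(-827 \right)}\right) + r{\left(890 \right)} = \left(-1282 - 83\right) + 15 = -1365 + 15 = -1350$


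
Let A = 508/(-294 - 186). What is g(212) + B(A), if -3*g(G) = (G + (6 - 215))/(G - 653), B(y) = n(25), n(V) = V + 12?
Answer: 16318/441 ≈ 37.002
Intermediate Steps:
A = -127/120 (A = 508/(-480) = 508*(-1/480) = -127/120 ≈ -1.0583)
n(V) = 12 + V
B(y) = 37 (B(y) = 12 + 25 = 37)
g(G) = -(-209 + G)/(3*(-653 + G)) (g(G) = -(G + (6 - 215))/(3*(G - 653)) = -(G - 209)/(3*(-653 + G)) = -(-209 + G)/(3*(-653 + G)))
g(212) + B(A) = (209 - 1*212)/(3*(-653 + 212)) + 37 = (⅓)*(209 - 212)/(-441) + 37 = (⅓)*(-1/441)*(-3) + 37 = 1/441 + 37 = 16318/441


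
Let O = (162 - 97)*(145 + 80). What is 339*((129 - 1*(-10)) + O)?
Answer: 5004996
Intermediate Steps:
O = 14625 (O = 65*225 = 14625)
339*((129 - 1*(-10)) + O) = 339*((129 - 1*(-10)) + 14625) = 339*((129 + 10) + 14625) = 339*(139 + 14625) = 339*14764 = 5004996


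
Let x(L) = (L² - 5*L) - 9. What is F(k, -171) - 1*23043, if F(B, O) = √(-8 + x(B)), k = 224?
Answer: -23043 + √49039 ≈ -22822.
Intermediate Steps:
x(L) = -9 + L² - 5*L
F(B, O) = √(-17 + B² - 5*B) (F(B, O) = √(-8 + (-9 + B² - 5*B)) = √(-17 + B² - 5*B))
F(k, -171) - 1*23043 = √(-17 + 224² - 5*224) - 1*23043 = √(-17 + 50176 - 1120) - 23043 = √49039 - 23043 = -23043 + √49039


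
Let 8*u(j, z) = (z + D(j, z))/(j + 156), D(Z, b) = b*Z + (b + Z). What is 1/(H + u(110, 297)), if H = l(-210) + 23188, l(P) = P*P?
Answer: 1064/71611119 ≈ 1.4858e-5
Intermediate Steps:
l(P) = P²
D(Z, b) = Z + b + Z*b (D(Z, b) = Z*b + (Z + b) = Z + b + Z*b)
H = 67288 (H = (-210)² + 23188 = 44100 + 23188 = 67288)
u(j, z) = (j + 2*z + j*z)/(8*(156 + j)) (u(j, z) = ((z + (j + z + j*z))/(j + 156))/8 = ((j + 2*z + j*z)/(156 + j))/8 = (j + 2*z + j*z)/(8*(156 + j)))
1/(H + u(110, 297)) = 1/(67288 + (110 + 2*297 + 110*297)/(8*(156 + 110))) = 1/(67288 + (⅛)*(110 + 594 + 32670)/266) = 1/(67288 + (⅛)*(1/266)*33374) = 1/(67288 + 16687/1064) = 1/(71611119/1064) = 1064/71611119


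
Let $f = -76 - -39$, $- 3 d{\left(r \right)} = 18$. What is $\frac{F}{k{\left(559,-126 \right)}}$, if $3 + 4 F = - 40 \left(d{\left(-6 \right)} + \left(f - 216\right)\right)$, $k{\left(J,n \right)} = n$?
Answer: $- \frac{10357}{504} \approx -20.55$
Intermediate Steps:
$d{\left(r \right)} = -6$ ($d{\left(r \right)} = \left(- \frac{1}{3}\right) 18 = -6$)
$f = -37$ ($f = -76 + 39 = -37$)
$F = \frac{10357}{4}$ ($F = - \frac{3}{4} + \frac{\left(-40\right) \left(-6 - 253\right)}{4} = - \frac{3}{4} + \frac{\left(-40\right) \left(-259\right)}{4} = - \frac{3}{4} + \frac{1}{4} \cdot 10360 = - \frac{3}{4} + 2590 = \frac{10357}{4} \approx 2589.3$)
$\frac{F}{k{\left(559,-126 \right)}} = \frac{10357}{4 \left(-126\right)} = \frac{10357}{4} \left(- \frac{1}{126}\right) = - \frac{10357}{504}$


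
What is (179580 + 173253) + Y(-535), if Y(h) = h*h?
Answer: 639058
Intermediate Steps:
Y(h) = h²
(179580 + 173253) + Y(-535) = (179580 + 173253) + (-535)² = 352833 + 286225 = 639058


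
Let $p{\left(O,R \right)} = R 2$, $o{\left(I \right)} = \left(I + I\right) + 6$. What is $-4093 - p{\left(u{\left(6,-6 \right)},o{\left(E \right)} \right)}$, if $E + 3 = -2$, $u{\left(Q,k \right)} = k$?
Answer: $-4085$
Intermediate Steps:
$E = -5$ ($E = -3 - 2 = -5$)
$o{\left(I \right)} = 6 + 2 I$ ($o{\left(I \right)} = 2 I + 6 = 6 + 2 I$)
$p{\left(O,R \right)} = 2 R$
$-4093 - p{\left(u{\left(6,-6 \right)},o{\left(E \right)} \right)} = -4093 - 2 \left(6 + 2 \left(-5\right)\right) = -4093 - 2 \left(6 - 10\right) = -4093 - 2 \left(-4\right) = -4093 - -8 = -4093 + 8 = -4085$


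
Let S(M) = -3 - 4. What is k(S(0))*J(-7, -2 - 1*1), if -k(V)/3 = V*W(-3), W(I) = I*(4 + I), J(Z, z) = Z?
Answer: 441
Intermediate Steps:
S(M) = -7
k(V) = 9*V (k(V) = -3*V*(-3*(4 - 3)) = -3*V*(-3*1) = -3*V*(-3) = -(-9)*V = 9*V)
k(S(0))*J(-7, -2 - 1*1) = (9*(-7))*(-7) = -63*(-7) = 441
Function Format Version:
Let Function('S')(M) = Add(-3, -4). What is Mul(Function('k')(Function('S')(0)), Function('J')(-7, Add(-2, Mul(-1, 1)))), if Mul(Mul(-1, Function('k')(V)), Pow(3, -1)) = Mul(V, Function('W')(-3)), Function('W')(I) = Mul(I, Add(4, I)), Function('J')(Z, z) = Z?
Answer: 441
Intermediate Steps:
Function('S')(M) = -7
Function('k')(V) = Mul(9, V) (Function('k')(V) = Mul(-3, Mul(V, Mul(-3, Add(4, -3)))) = Mul(-3, Mul(V, Mul(-3, 1))) = Mul(-3, Mul(V, -3)) = Mul(-3, Mul(-3, V)) = Mul(9, V))
Mul(Function('k')(Function('S')(0)), Function('J')(-7, Add(-2, Mul(-1, 1)))) = Mul(Mul(9, -7), -7) = Mul(-63, -7) = 441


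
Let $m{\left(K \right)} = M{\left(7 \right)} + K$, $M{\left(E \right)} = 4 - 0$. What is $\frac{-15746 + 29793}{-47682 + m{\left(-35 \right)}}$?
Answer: $- \frac{14047}{47713} \approx -0.29441$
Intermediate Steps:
$M{\left(E \right)} = 4$ ($M{\left(E \right)} = 4 + 0 = 4$)
$m{\left(K \right)} = 4 + K$
$\frac{-15746 + 29793}{-47682 + m{\left(-35 \right)}} = \frac{-15746 + 29793}{-47682 + \left(4 - 35\right)} = \frac{14047}{-47682 - 31} = \frac{14047}{-47713} = 14047 \left(- \frac{1}{47713}\right) = - \frac{14047}{47713}$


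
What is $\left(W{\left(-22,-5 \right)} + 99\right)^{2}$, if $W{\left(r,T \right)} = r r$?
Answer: $339889$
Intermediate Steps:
$W{\left(r,T \right)} = r^{2}$
$\left(W{\left(-22,-5 \right)} + 99\right)^{2} = \left(\left(-22\right)^{2} + 99\right)^{2} = \left(484 + 99\right)^{2} = 583^{2} = 339889$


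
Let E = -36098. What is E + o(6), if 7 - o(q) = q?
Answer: -36097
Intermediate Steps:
o(q) = 7 - q
E + o(6) = -36098 + (7 - 1*6) = -36098 + (7 - 6) = -36098 + 1 = -36097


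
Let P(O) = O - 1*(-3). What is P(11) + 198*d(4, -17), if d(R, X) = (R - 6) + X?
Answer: -3748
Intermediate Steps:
d(R, X) = -6 + R + X (d(R, X) = (-6 + R) + X = -6 + R + X)
P(O) = 3 + O (P(O) = O + 3 = 3 + O)
P(11) + 198*d(4, -17) = (3 + 11) + 198*(-6 + 4 - 17) = 14 + 198*(-19) = 14 - 3762 = -3748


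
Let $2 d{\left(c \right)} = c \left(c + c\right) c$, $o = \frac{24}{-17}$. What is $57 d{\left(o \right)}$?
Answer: $- \frac{787968}{4913} \approx -160.38$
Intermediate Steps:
$o = - \frac{24}{17}$ ($o = 24 \left(- \frac{1}{17}\right) = - \frac{24}{17} \approx -1.4118$)
$d{\left(c \right)} = c^{3}$ ($d{\left(c \right)} = \frac{c \left(c + c\right) c}{2} = \frac{c 2 c c}{2} = \frac{2 c^{2} c}{2} = \frac{2 c^{3}}{2} = c^{3}$)
$57 d{\left(o \right)} = 57 \left(- \frac{24}{17}\right)^{3} = 57 \left(- \frac{13824}{4913}\right) = - \frac{787968}{4913}$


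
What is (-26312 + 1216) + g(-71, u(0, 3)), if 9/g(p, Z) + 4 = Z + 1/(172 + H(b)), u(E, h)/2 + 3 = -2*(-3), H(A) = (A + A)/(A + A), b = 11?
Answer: -8706755/347 ≈ -25092.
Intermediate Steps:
H(A) = 1 (H(A) = (2*A)/((2*A)) = (2*A)*(1/(2*A)) = 1)
u(E, h) = 6 (u(E, h) = -6 + 2*(-2*(-3)) = -6 + 2*6 = -6 + 12 = 6)
g(p, Z) = 9/(-691/173 + Z) (g(p, Z) = 9/(-4 + (Z + 1/(172 + 1))) = 9/(-4 + (Z + 1/173)) = 9/(-4 + (1/173 + Z)) = 9/(-691/173 + Z))
(-26312 + 1216) + g(-71, u(0, 3)) = (-26312 + 1216) + 1557/(-691 + 173*6) = -25096 + 1557/(-691 + 1038) = -25096 + 1557/347 = -8706755/347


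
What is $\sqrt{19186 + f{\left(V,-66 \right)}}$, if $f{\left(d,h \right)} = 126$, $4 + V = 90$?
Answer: $4 \sqrt{1207} \approx 138.97$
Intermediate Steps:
$V = 86$ ($V = -4 + 90 = 86$)
$\sqrt{19186 + f{\left(V,-66 \right)}} = \sqrt{19186 + 126} = \sqrt{19312} = 4 \sqrt{1207}$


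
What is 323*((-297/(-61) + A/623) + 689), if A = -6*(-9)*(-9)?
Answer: 8507642996/38003 ≈ 2.2387e+5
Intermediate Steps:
A = -486 (A = 54*(-9) = -486)
323*((-297/(-61) + A/623) + 689) = 323*((-297/(-61) - 486/623) + 689) = 323*((-297*(-1/61) - 486*1/623) + 689) = 323*((297/61 - 486/623) + 689) = 323*(155385/38003 + 689) = 323*(26339452/38003) = 8507642996/38003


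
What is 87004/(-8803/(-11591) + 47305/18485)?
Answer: 1864144528354/71103571 ≈ 26217.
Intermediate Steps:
87004/(-8803/(-11591) + 47305/18485) = 87004/(-8803*(-1/11591) + 47305*(1/18485)) = 87004/(8803/11591 + 9461/3697) = 87004/(142207142/42851927) = 87004*(42851927/142207142) = 1864144528354/71103571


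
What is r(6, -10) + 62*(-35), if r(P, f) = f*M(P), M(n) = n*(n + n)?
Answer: -2890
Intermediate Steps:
M(n) = 2*n² (M(n) = n*(2*n) = 2*n²)
r(P, f) = 2*f*P² (r(P, f) = f*(2*P²) = 2*f*P²)
r(6, -10) + 62*(-35) = 2*(-10)*6² + 62*(-35) = 2*(-10)*36 - 2170 = -720 - 2170 = -2890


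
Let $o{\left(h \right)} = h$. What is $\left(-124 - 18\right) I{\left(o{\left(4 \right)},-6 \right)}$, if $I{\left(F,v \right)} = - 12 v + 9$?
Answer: $-11502$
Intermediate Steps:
$I{\left(F,v \right)} = 9 - 12 v$
$\left(-124 - 18\right) I{\left(o{\left(4 \right)},-6 \right)} = \left(-124 - 18\right) \left(9 - -72\right) = - 142 \left(9 + 72\right) = \left(-142\right) 81 = -11502$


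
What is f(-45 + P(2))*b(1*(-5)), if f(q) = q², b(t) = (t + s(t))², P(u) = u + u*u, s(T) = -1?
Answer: 54756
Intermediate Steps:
P(u) = u + u²
b(t) = (-1 + t)² (b(t) = (t - 1)² = (-1 + t)²)
f(-45 + P(2))*b(1*(-5)) = (-45 + 2*(1 + 2))²*(-1 + 1*(-5))² = (-45 + 2*3)²*(-1 - 5)² = (-45 + 6)²*(-6)² = (-39)²*36 = 1521*36 = 54756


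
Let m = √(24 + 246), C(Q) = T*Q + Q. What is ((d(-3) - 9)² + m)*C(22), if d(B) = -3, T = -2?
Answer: -3168 - 66*√30 ≈ -3529.5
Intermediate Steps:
C(Q) = -Q (C(Q) = -2*Q + Q = -Q)
m = 3*√30 (m = √270 = 3*√30 ≈ 16.432)
((d(-3) - 9)² + m)*C(22) = ((-3 - 9)² + 3*√30)*(-1*22) = ((-12)² + 3*√30)*(-22) = (144 + 3*√30)*(-22) = -3168 - 66*√30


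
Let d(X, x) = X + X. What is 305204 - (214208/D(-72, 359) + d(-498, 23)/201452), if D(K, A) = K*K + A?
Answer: 85190605537939/279162109 ≈ 3.0517e+5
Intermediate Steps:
d(X, x) = 2*X
D(K, A) = A + K² (D(K, A) = K² + A = A + K²)
305204 - (214208/D(-72, 359) + d(-498, 23)/201452) = 305204 - (214208/(359 + (-72)²) + (2*(-498))/201452) = 305204 - (214208/(359 + 5184) - 996*1/201452) = 305204 - (214208/5543 - 249/50363) = 305204 - 1*10786777297/279162109 = 305204 - 10786777297/279162109 = 85190605537939/279162109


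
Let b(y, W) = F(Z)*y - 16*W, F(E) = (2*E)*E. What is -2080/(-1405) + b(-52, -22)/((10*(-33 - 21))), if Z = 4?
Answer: 148328/37935 ≈ 3.9101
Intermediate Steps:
F(E) = 2*E²
b(y, W) = -16*W + 32*y (b(y, W) = (2*4²)*y - 16*W = (2*16)*y - 16*W = 32*y - 16*W = -16*W + 32*y)
-2080/(-1405) + b(-52, -22)/((10*(-33 - 21))) = -2080/(-1405) + (-16*(-22) + 32*(-52))/((10*(-33 - 21))) = -2080*(-1/1405) + (352 - 1664)/((10*(-54))) = 416/281 - 1312/(-540) = 416/281 - 1312*(-1/540) = 416/281 + 328/135 = 148328/37935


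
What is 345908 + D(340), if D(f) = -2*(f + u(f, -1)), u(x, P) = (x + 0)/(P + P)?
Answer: 345568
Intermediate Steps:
u(x, P) = x/(2*P) (u(x, P) = x/((2*P)) = x*(1/(2*P)) = x/(2*P))
D(f) = -f (D(f) = -2*(f + (1/2)*f/(-1)) = -2*(f + (1/2)*f*(-1)) = -2*(f - f/2) = -f)
345908 + D(340) = 345908 - 1*340 = 345908 - 340 = 345568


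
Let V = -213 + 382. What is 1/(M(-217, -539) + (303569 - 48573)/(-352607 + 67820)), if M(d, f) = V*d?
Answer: -284787/10444248647 ≈ -2.7267e-5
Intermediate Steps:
V = 169
M(d, f) = 169*d
1/(M(-217, -539) + (303569 - 48573)/(-352607 + 67820)) = 1/(169*(-217) + (303569 - 48573)/(-352607 + 67820)) = 1/(-36673 + 254996/(-284787)) = 1/(-36673 + 254996*(-1/284787)) = 1/(-36673 - 254996/284787) = 1/(-10444248647/284787) = -284787/10444248647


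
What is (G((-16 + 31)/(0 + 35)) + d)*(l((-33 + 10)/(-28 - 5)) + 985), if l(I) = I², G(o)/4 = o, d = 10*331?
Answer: 24878783308/7623 ≈ 3.2636e+6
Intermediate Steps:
d = 3310
G(o) = 4*o
(G((-16 + 31)/(0 + 35)) + d)*(l((-33 + 10)/(-28 - 5)) + 985) = (4*((-16 + 31)/(0 + 35)) + 3310)*(((-33 + 10)/(-28 - 5))² + 985) = (4*(15/35) + 3310)*((-23/(-33))² + 985) = (4*(15*(1/35)) + 3310)*((-23*(-1/33))² + 985) = (4*(3/7) + 3310)*((23/33)² + 985) = (12/7 + 3310)*(529/1089 + 985) = (23182/7)*(1073194/1089) = 24878783308/7623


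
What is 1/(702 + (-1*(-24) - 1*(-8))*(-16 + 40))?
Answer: 1/1470 ≈ 0.00068027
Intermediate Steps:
1/(702 + (-1*(-24) - 1*(-8))*(-16 + 40)) = 1/(702 + (24 + 8)*24) = 1/(702 + 32*24) = 1/(702 + 768) = 1/1470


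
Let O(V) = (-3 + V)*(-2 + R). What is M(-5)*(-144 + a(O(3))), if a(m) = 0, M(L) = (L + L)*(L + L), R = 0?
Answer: -14400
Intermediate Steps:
M(L) = 4*L² (M(L) = (2*L)*(2*L) = 4*L²)
O(V) = 6 - 2*V (O(V) = (-3 + V)*(-2 + 0) = (-3 + V)*(-2) = 6 - 2*V)
M(-5)*(-144 + a(O(3))) = (4*(-5)²)*(-144 + 0) = (4*25)*(-144) = 100*(-144) = -14400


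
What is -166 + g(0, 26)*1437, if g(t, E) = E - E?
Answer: -166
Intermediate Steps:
g(t, E) = 0
-166 + g(0, 26)*1437 = -166 + 0*1437 = -166 + 0 = -166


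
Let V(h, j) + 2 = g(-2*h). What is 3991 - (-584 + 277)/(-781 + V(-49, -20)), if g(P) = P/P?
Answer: 3120655/782 ≈ 3990.6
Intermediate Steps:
g(P) = 1
V(h, j) = -1 (V(h, j) = -2 + 1 = -1)
3991 - (-584 + 277)/(-781 + V(-49, -20)) = 3991 - (-584 + 277)/(-781 - 1) = 3991 - (-307)/(-782) = 3991 - (-307)*(-1)/782 = 3991 - 1*307/782 = 3991 - 307/782 = 3120655/782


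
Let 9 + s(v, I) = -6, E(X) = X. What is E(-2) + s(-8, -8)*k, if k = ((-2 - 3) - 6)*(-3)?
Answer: -497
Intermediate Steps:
s(v, I) = -15 (s(v, I) = -9 - 6 = -15)
k = 33 (k = (-5 - 6)*(-3) = -11*(-3) = 33)
E(-2) + s(-8, -8)*k = -2 - 15*33 = -2 - 495 = -497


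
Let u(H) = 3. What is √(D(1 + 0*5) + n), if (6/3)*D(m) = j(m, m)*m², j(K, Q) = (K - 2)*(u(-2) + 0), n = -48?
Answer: 3*I*√22/2 ≈ 7.0356*I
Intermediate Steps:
j(K, Q) = -6 + 3*K (j(K, Q) = (K - 2)*(3 + 0) = (-2 + K)*3 = -6 + 3*K)
D(m) = m²*(-6 + 3*m)/2 (D(m) = ((-6 + 3*m)*m²)/2 = (m²*(-6 + 3*m))/2 = m²*(-6 + 3*m)/2)
√(D(1 + 0*5) + n) = √(3*(1 + 0*5)²*(-2 + (1 + 0*5))/2 - 48) = √(3*(1 + 0)²*(-2 + (1 + 0))/2 - 48) = √((3/2)*1²*(-2 + 1) - 48) = √((3/2)*1*(-1) - 48) = √(-3/2 - 48) = √(-99/2) = 3*I*√22/2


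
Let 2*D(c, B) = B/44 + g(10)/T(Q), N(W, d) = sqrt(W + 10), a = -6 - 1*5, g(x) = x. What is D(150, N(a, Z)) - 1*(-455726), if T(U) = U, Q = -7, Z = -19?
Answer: 3190077/7 + I/88 ≈ 4.5573e+5 + 0.011364*I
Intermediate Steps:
a = -11 (a = -6 - 5 = -11)
N(W, d) = sqrt(10 + W)
D(c, B) = -5/7 + B/88 (D(c, B) = (B/44 + 10/(-7))/2 = (B*(1/44) + 10*(-1/7))/2 = (B/44 - 10/7)/2 = (-10/7 + B/44)/2 = -5/7 + B/88)
D(150, N(a, Z)) - 1*(-455726) = (-5/7 + sqrt(10 - 11)/88) - 1*(-455726) = (-5/7 + sqrt(-1)/88) + 455726 = (-5/7 + I/88) + 455726 = 3190077/7 + I/88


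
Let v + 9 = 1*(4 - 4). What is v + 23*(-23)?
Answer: -538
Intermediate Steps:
v = -9 (v = -9 + 1*(4 - 4) = -9 + 1*0 = -9 + 0 = -9)
v + 23*(-23) = -9 + 23*(-23) = -9 - 529 = -538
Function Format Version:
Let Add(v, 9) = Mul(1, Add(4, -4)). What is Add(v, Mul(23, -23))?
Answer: -538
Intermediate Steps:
v = -9 (v = Add(-9, Mul(1, Add(4, -4))) = Add(-9, Mul(1, 0)) = Add(-9, 0) = -9)
Add(v, Mul(23, -23)) = Add(-9, Mul(23, -23)) = Add(-9, -529) = -538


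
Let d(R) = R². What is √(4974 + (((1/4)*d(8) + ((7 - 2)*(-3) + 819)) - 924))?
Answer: √4870 ≈ 69.785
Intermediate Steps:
√(4974 + (((1/4)*d(8) + ((7 - 2)*(-3) + 819)) - 924)) = √(4974 + (((1/4)*8² + ((7 - 2)*(-3) + 819)) - 924)) = √(4974 + (((1*(¼))*64 + (5*(-3) + 819)) - 924)) = √(4974 + (((¼)*64 + (-15 + 819)) - 924)) = √(4974 + ((16 + 804) - 924)) = √(4974 + (820 - 924)) = √(4974 - 104) = √4870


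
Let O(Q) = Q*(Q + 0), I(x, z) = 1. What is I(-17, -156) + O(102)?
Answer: 10405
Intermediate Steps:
O(Q) = Q**2 (O(Q) = Q*Q = Q**2)
I(-17, -156) + O(102) = 1 + 102**2 = 1 + 10404 = 10405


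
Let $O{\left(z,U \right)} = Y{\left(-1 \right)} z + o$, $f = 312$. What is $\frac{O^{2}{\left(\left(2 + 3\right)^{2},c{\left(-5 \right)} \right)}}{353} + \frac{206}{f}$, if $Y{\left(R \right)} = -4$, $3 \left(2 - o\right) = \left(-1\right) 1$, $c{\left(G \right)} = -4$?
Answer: $\frac{4573225}{165204} \approx 27.682$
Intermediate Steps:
$o = \frac{7}{3}$ ($o = 2 - \frac{\left(-1\right) 1}{3} = 2 - - \frac{1}{3} = 2 + \frac{1}{3} = \frac{7}{3} \approx 2.3333$)
$O{\left(z,U \right)} = \frac{7}{3} - 4 z$ ($O{\left(z,U \right)} = - 4 z + \frac{7}{3} = \frac{7}{3} - 4 z$)
$\frac{O^{2}{\left(\left(2 + 3\right)^{2},c{\left(-5 \right)} \right)}}{353} + \frac{206}{f} = \frac{\left(\frac{7}{3} - 4 \left(2 + 3\right)^{2}\right)^{2}}{353} + \frac{206}{312} = \left(\frac{7}{3} - 4 \cdot 5^{2}\right)^{2} \cdot \frac{1}{353} + 206 \cdot \frac{1}{312} = \left(\frac{7}{3} - 100\right)^{2} \cdot \frac{1}{353} + \frac{103}{156} = \left(- \frac{293}{3}\right)^{2} \cdot \frac{1}{353} + \frac{103}{156} = \frac{85849}{9} \cdot \frac{1}{353} + \frac{103}{156} = \frac{85849}{3177} + \frac{103}{156} = \frac{4573225}{165204}$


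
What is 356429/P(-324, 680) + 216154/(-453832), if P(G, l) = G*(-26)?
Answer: 19992250579/477885096 ≈ 41.835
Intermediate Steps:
P(G, l) = -26*G
356429/P(-324, 680) + 216154/(-453832) = 356429/((-26*(-324))) + 216154/(-453832) = 356429/8424 + 216154*(-1/453832) = 356429*(1/8424) - 108077/226916 = 356429/8424 - 108077/226916 = 19992250579/477885096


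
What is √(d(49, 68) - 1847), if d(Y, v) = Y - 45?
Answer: I*√1843 ≈ 42.93*I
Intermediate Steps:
d(Y, v) = -45 + Y
√(d(49, 68) - 1847) = √((-45 + 49) - 1847) = √(4 - 1847) = √(-1843) = I*√1843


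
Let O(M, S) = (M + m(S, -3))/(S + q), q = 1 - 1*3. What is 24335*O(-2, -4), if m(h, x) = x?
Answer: 121675/6 ≈ 20279.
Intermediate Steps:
q = -2 (q = 1 - 3 = -2)
O(M, S) = (-3 + M)/(-2 + S) (O(M, S) = (M - 3)/(S - 2) = (-3 + M)/(-2 + S))
24335*O(-2, -4) = 24335*((-3 - 2)/(-2 - 4)) = 24335*(-5/(-6)) = 24335*(-⅙*(-5)) = 24335*(⅚) = 121675/6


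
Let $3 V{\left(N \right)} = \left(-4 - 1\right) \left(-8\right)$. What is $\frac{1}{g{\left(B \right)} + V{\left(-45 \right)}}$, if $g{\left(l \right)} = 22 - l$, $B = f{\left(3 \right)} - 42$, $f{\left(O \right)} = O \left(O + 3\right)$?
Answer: $\frac{3}{178} \approx 0.016854$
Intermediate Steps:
$f{\left(O \right)} = O \left(3 + O\right)$
$V{\left(N \right)} = \frac{40}{3}$ ($V{\left(N \right)} = \frac{\left(-4 - 1\right) \left(-8\right)}{3} = \frac{\left(-5\right) \left(-8\right)}{3} = \frac{1}{3} \cdot 40 = \frac{40}{3}$)
$B = -24$ ($B = 3 \left(3 + 3\right) - 42 = 3 \cdot 6 - 42 = 18 - 42 = -24$)
$\frac{1}{g{\left(B \right)} + V{\left(-45 \right)}} = \frac{1}{\left(22 - -24\right) + \frac{40}{3}} = \frac{1}{\left(22 + 24\right) + \frac{40}{3}} = \frac{1}{46 + \frac{40}{3}} = \frac{1}{\frac{178}{3}} = \frac{3}{178}$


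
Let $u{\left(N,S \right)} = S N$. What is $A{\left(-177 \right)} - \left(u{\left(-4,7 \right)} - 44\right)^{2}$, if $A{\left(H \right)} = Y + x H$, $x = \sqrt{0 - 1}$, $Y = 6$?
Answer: $-5178 - 177 i \approx -5178.0 - 177.0 i$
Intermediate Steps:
$x = i$ ($x = \sqrt{-1} = i \approx 1.0 i$)
$A{\left(H \right)} = 6 + i H$
$u{\left(N,S \right)} = N S$
$A{\left(-177 \right)} - \left(u{\left(-4,7 \right)} - 44\right)^{2} = \left(6 + i \left(-177\right)\right) - \left(\left(-4\right) 7 - 44\right)^{2} = \left(6 - 177 i\right) - \left(-28 - 44\right)^{2} = \left(6 - 177 i\right) - \left(-72\right)^{2} = \left(6 - 177 i\right) - 5184 = -5178 - 177 i$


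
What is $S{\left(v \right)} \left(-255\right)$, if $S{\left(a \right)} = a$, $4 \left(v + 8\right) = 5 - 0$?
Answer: $\frac{6885}{4} \approx 1721.3$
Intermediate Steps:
$v = - \frac{27}{4}$ ($v = -8 + \frac{5 - 0}{4} = -8 + \frac{5 + 0}{4} = -8 + \frac{1}{4} \cdot 5 = -8 + \frac{5}{4} = - \frac{27}{4} \approx -6.75$)
$S{\left(v \right)} \left(-255\right) = \left(- \frac{27}{4}\right) \left(-255\right) = \frac{6885}{4}$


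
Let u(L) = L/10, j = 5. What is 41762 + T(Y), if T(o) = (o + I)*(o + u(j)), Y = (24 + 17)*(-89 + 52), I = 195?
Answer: 2046575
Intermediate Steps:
u(L) = L/10 (u(L) = L*(1/10) = L/10)
Y = -1517 (Y = 41*(-37) = -1517)
T(o) = (1/2 + o)*(195 + o) (T(o) = (o + 195)*(o + (1/10)*5) = (195 + o)*(o + 1/2) = (195 + o)*(1/2 + o) = (1/2 + o)*(195 + o))
41762 + T(Y) = 41762 + (195/2 + (-1517)**2 + (391/2)*(-1517)) = 41762 + (195/2 + 2301289 - 593147/2) = 41762 + 2004813 = 2046575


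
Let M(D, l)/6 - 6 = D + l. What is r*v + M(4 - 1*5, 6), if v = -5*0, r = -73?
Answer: 66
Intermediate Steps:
v = 0
M(D, l) = 36 + 6*D + 6*l (M(D, l) = 36 + 6*(D + l) = 36 + (6*D + 6*l) = 36 + 6*D + 6*l)
r*v + M(4 - 1*5, 6) = -73*0 + (36 + 6*(4 - 1*5) + 6*6) = 0 + (36 + 6*(4 - 5) + 36) = 0 + (36 + 6*(-1) + 36) = 0 + (36 - 6 + 36) = 0 + 66 = 66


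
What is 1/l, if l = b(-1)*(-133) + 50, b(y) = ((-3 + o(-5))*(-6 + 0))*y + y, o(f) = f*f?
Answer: -1/17373 ≈ -5.7561e-5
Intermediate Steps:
o(f) = f²
b(y) = -131*y (b(y) = ((-3 + (-5)²)*(-6 + 0))*y + y = ((-3 + 25)*(-6))*y + y = (22*(-6))*y + y = -132*y + y = -131*y)
l = -17373 (l = -131*(-1)*(-133) + 50 = 131*(-133) + 50 = -17423 + 50 = -17373)
1/l = 1/(-17373) = -1/17373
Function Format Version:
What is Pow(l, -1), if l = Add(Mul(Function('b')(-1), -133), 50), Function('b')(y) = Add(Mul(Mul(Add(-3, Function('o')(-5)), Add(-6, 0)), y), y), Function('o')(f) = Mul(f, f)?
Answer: Rational(-1, 17373) ≈ -5.7561e-5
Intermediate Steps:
Function('o')(f) = Pow(f, 2)
Function('b')(y) = Mul(-131, y) (Function('b')(y) = Add(Mul(Mul(Add(-3, Pow(-5, 2)), Add(-6, 0)), y), y) = Add(Mul(Mul(Add(-3, 25), -6), y), y) = Add(Mul(Mul(22, -6), y), y) = Add(Mul(-132, y), y) = Mul(-131, y))
l = -17373 (l = Add(Mul(Mul(-131, -1), -133), 50) = Add(Mul(131, -133), 50) = Add(-17423, 50) = -17373)
Pow(l, -1) = Pow(-17373, -1) = Rational(-1, 17373)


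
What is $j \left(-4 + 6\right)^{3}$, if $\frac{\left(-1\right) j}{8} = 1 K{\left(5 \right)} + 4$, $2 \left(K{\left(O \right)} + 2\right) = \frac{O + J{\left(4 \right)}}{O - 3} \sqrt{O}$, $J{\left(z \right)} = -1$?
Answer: $-128 - 64 \sqrt{5} \approx -271.11$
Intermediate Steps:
$K{\left(O \right)} = -2 + \frac{\sqrt{O} \left(-1 + O\right)}{2 \left(-3 + O\right)}$ ($K{\left(O \right)} = -2 + \frac{\frac{O - 1}{O - 3} \sqrt{O}}{2} = -2 + \frac{\frac{-1 + O}{-3 + O} \sqrt{O}}{2} = -2 + \frac{\sqrt{O} \frac{1}{-3 + O} \left(-1 + O\right)}{2} = -2 + \frac{\sqrt{O} \left(-1 + O\right)}{2 \left(-3 + O\right)}$)
$j = -16 - 8 \sqrt{5}$ ($j = - 8 \left(1 \frac{12 + 5^{\frac{3}{2}} - \sqrt{5} - 20}{2 \left(-3 + 5\right)} + 4\right) = - 8 \left(1 \frac{12 + 5 \sqrt{5} - \sqrt{5} - 20}{2 \cdot 2} + 4\right) = - 8 \left(1 \cdot \frac{1}{2} \cdot \frac{1}{2} \left(-8 + 4 \sqrt{5}\right) + 4\right) = - 8 \left(1 \left(-2 + \sqrt{5}\right) + 4\right) = - 8 \left(\left(-2 + \sqrt{5}\right) + 4\right) = - 8 \left(2 + \sqrt{5}\right) = -16 - 8 \sqrt{5} \approx -33.889$)
$j \left(-4 + 6\right)^{3} = \left(-16 - 8 \sqrt{5}\right) \left(-4 + 6\right)^{3} = \left(-16 - 8 \sqrt{5}\right) 2^{3} = \left(-16 - 8 \sqrt{5}\right) 8 = -128 - 64 \sqrt{5}$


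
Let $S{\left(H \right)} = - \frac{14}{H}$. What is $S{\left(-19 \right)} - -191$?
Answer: $\frac{3643}{19} \approx 191.74$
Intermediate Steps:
$S{\left(-19 \right)} - -191 = - \frac{14}{-19} - -191 = \left(-14\right) \left(- \frac{1}{19}\right) + 191 = \frac{14}{19} + 191 = \frac{3643}{19}$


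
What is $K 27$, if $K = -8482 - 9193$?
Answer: $-477225$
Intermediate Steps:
$K = -17675$ ($K = -8482 - 9193 = -17675$)
$K 27 = \left(-17675\right) 27 = -477225$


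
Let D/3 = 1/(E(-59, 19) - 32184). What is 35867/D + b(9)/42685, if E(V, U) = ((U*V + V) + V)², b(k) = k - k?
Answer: 17968613793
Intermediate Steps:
b(k) = 0
E(V, U) = (2*V + U*V)² (E(V, U) = ((V + U*V) + V)² = (2*V + U*V)²)
D = 1/500979 (D = 3/((-59)²*(2 + 19)² - 32184) = 3/(3481*21² - 32184) = 3/(3481*441 - 32184) = 3/(1535121 - 32184) = 3/1502937 = 3*(1/1502937) = 1/500979 ≈ 1.9961e-6)
35867/D + b(9)/42685 = 35867/(1/500979) + 0/42685 = 35867*500979 + 0*(1/42685) = 17968613793 + 0 = 17968613793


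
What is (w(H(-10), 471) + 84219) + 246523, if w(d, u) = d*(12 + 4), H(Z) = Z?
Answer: 330582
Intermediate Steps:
w(d, u) = 16*d (w(d, u) = d*16 = 16*d)
(w(H(-10), 471) + 84219) + 246523 = (16*(-10) + 84219) + 246523 = (-160 + 84219) + 246523 = 84059 + 246523 = 330582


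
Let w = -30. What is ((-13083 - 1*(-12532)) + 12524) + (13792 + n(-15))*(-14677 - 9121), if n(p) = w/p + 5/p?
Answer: -984749119/3 ≈ -3.2825e+8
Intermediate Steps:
n(p) = -25/p (n(p) = -30/p + 5/p = -25/p)
((-13083 - 1*(-12532)) + 12524) + (13792 + n(-15))*(-14677 - 9121) = ((-13083 - 1*(-12532)) + 12524) + (13792 - 25/(-15))*(-14677 - 9121) = ((-13083 + 12532) + 12524) + (13792 - 25*(-1/15))*(-23798) = (-551 + 12524) + (13792 + 5/3)*(-23798) = 11973 + (41381/3)*(-23798) = 11973 - 984785038/3 = -984749119/3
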